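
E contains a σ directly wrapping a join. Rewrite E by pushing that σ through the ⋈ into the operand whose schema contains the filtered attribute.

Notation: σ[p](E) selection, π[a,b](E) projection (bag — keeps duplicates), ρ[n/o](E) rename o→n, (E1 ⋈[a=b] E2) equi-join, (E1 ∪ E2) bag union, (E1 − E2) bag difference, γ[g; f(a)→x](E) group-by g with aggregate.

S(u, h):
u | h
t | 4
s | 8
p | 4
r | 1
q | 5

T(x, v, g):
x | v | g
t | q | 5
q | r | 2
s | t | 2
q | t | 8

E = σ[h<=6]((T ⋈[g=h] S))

σ filters on h, owned by the right side.
E' = (T ⋈[g=h] σ[h<=6](S))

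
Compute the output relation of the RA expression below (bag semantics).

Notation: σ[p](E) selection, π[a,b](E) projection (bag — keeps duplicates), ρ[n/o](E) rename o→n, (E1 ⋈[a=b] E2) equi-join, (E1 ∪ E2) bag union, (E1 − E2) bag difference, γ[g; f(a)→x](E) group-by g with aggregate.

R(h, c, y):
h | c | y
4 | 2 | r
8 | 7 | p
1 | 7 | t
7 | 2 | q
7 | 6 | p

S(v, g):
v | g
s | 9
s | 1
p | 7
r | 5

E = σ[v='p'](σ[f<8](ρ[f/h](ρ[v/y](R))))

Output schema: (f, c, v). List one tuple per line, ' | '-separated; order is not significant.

Subexpression sizes:
  R → 5
  ρ[v/y](R) → 5
  ρ[f/h](ρ[v/y](R)) → 5
  σ[f<8](ρ[f/h](ρ[v/y](R))) → 4
  σ[v='p'](σ[f<8](ρ[f/h](ρ[v/y](R)))) → 1

== RESULT ==
f | c | v
7 | 6 | p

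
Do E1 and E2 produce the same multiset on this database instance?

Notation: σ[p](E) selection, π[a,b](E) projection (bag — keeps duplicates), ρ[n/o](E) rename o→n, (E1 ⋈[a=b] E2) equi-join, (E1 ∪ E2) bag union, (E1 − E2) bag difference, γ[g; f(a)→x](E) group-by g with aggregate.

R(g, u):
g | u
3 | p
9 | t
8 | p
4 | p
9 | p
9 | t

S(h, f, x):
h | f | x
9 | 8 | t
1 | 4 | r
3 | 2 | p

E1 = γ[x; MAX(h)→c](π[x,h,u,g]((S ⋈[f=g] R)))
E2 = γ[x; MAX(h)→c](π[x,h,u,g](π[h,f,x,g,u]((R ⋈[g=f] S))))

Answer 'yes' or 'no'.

E1 stepwise |·|:
  S → 3
  R → 6
  (S ⋈[f=g] R) → 2
  π[x,h,u,g]((S ⋈[f=g] R)) → 2
  γ[x; MAX(h)→c](π[x,h,u,g]((S ⋈[f=g] R))) → 2
E2 stepwise |·|:
  R → 6
  S → 3
  (R ⋈[g=f] S) → 2
  π[h,f,x,g,u]((R ⋈[g=f] S)) → 2
  π[x,h,u,g](π[h,f,x,g,u]((R ⋈[g=f] S))) → 2
  γ[x; MAX(h)→c](π[x,h,u,g](π[h,f,x,g,u]((R ⋈[g=f] S)))) → 2

E1 and E2 produce the same multiset:
x | c
r | 1
t | 9

yes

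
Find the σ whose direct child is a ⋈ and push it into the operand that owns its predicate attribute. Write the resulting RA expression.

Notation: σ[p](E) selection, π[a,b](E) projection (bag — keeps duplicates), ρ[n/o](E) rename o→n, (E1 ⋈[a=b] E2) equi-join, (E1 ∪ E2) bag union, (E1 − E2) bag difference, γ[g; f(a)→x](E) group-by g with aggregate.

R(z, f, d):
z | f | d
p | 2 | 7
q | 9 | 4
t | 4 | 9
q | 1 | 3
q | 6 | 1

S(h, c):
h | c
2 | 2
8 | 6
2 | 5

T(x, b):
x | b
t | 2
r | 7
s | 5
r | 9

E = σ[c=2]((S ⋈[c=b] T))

σ filters on c, owned by the left side.
E' = (σ[c=2](S) ⋈[c=b] T)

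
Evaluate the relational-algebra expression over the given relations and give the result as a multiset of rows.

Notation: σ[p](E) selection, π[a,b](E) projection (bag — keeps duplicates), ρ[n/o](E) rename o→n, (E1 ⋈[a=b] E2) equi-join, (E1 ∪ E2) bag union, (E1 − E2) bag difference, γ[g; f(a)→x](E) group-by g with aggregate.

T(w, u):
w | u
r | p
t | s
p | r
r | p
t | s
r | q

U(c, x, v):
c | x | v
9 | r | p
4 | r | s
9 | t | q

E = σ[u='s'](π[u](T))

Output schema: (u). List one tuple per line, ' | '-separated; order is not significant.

Stepwise |·|:
  T → 6
  π[u](T) → 6
  σ[u='s'](π[u](T)) → 2

== RESULT ==
u
s
s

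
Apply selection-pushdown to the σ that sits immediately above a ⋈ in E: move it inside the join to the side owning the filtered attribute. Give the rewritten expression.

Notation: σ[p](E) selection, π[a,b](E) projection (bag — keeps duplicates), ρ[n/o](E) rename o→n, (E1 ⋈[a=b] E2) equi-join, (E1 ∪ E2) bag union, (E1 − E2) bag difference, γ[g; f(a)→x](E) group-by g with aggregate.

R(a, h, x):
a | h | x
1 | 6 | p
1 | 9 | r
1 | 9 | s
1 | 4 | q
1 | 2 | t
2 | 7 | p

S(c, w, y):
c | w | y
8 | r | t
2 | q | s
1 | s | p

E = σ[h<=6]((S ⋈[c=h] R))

σ filters on h, owned by the right side.
E' = (S ⋈[c=h] σ[h<=6](R))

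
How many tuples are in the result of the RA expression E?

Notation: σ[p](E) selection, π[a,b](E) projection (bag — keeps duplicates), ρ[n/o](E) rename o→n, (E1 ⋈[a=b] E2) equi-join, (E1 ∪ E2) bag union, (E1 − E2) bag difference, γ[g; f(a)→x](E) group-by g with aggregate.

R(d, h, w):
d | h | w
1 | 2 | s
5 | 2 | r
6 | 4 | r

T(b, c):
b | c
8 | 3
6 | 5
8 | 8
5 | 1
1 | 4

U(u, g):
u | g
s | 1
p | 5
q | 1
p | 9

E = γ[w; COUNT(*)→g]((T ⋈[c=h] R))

Per-node cardinality:
  T → 5
  R → 3
  (T ⋈[c=h] R) → 1
  γ[w; COUNT(*)→g]((T ⋈[c=h] R)) → 1

|E| = 1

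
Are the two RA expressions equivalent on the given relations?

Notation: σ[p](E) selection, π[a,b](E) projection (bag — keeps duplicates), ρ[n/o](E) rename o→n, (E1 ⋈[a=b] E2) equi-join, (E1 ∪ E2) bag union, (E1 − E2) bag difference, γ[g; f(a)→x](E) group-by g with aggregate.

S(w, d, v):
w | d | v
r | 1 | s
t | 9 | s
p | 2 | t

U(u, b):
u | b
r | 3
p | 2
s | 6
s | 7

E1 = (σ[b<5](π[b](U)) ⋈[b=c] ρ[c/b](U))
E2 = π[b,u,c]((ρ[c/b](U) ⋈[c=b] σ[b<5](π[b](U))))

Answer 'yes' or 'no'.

E1 per-node cardinality:
  U → 4
  π[b](U) → 4
  σ[b<5](π[b](U)) → 2
  U → 4
  ρ[c/b](U) → 4
  (σ[b<5](π[b](U)) ⋈[b=c] ρ[c/b](U)) → 2
E2 per-node cardinality:
  U → 4
  ρ[c/b](U) → 4
  U → 4
  π[b](U) → 4
  σ[b<5](π[b](U)) → 2
  (ρ[c/b](U) ⋈[c=b] σ[b<5](π[b](U))) → 2
  π[b,u,c]((ρ[c/b](U) ⋈[c=b] σ[b<5](π[b](U)))) → 2

E1 and E2 produce the same multiset:
b | u | c
2 | p | 2
3 | r | 3

yes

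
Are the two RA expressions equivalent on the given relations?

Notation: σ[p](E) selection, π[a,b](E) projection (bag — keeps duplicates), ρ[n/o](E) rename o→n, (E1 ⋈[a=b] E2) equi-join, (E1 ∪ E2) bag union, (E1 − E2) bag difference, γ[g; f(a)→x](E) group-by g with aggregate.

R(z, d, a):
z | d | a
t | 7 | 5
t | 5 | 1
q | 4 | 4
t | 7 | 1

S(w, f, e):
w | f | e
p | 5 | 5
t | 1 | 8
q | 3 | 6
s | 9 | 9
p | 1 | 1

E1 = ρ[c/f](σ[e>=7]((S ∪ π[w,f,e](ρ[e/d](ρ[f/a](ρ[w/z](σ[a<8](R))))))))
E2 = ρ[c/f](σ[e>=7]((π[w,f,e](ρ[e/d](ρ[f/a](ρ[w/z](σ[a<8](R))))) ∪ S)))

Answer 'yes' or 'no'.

E1 row counts bottom-up:
  S → 5
  R → 4
  σ[a<8](R) → 4
  ρ[w/z](σ[a<8](R)) → 4
  ρ[f/a](ρ[w/z](σ[a<8](R))) → 4
  ρ[e/d](ρ[f/a](ρ[w/z](σ[a<8](R)))) → 4
  π[w,f,e](ρ[e/d](ρ[f/a](ρ[w/z](σ[a<8](R))))) → 4
  (S ∪ π[w,f,e](ρ[e/d](ρ[f/a](ρ[w/z](σ[a<8](R)))))) → 9
  σ[e>=7]((S ∪ π[w,f,e](ρ[e/d](ρ[f/a](ρ[w/z](σ[a<8](R))))))) → 4
  ρ[c/f](σ[e>=7]((S ∪ π[w,f,e](ρ[e/d](ρ[f/a](ρ[w/z](σ[a<8](R)))))))) → 4
E2 row counts bottom-up:
  R → 4
  σ[a<8](R) → 4
  ρ[w/z](σ[a<8](R)) → 4
  ρ[f/a](ρ[w/z](σ[a<8](R))) → 4
  ρ[e/d](ρ[f/a](ρ[w/z](σ[a<8](R)))) → 4
  π[w,f,e](ρ[e/d](ρ[f/a](ρ[w/z](σ[a<8](R))))) → 4
  S → 5
  (π[w,f,e](ρ[e/d](ρ[f/a](ρ[w/z](σ[a<8](R))))) ∪ S) → 9
  σ[e>=7]((π[w,f,e](ρ[e/d](ρ[f/a](ρ[w/z](σ[a<8](R))))) ∪ S)) → 4
  ρ[c/f](σ[e>=7]((π[w,f,e](ρ[e/d](ρ[f/a](ρ[w/z](σ[a<8](R))))) ∪ S))) → 4

E1 and E2 produce the same multiset:
w | c | e
s | 9 | 9
t | 1 | 7
t | 1 | 8
t | 5 | 7

yes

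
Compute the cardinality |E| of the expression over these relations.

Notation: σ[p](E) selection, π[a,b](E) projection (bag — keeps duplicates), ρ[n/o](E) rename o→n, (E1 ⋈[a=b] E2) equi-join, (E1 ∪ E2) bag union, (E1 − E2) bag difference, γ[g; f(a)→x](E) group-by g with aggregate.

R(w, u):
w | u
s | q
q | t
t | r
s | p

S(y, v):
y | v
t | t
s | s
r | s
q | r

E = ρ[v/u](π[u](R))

Row counts bottom-up:
  R → 4
  π[u](R) → 4
  ρ[v/u](π[u](R)) → 4

|E| = 4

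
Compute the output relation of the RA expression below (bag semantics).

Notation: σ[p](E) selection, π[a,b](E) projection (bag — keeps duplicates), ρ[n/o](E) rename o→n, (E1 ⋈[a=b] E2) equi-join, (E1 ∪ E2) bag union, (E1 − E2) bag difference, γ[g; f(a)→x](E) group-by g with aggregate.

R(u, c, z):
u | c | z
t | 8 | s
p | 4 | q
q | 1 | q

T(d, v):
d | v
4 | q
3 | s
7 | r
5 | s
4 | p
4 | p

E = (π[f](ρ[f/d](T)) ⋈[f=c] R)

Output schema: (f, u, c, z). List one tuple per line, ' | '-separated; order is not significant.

Per-node cardinality:
  T → 6
  ρ[f/d](T) → 6
  π[f](ρ[f/d](T)) → 6
  R → 3
  (π[f](ρ[f/d](T)) ⋈[f=c] R) → 3

== RESULT ==
f | u | c | z
4 | p | 4 | q
4 | p | 4 | q
4 | p | 4 | q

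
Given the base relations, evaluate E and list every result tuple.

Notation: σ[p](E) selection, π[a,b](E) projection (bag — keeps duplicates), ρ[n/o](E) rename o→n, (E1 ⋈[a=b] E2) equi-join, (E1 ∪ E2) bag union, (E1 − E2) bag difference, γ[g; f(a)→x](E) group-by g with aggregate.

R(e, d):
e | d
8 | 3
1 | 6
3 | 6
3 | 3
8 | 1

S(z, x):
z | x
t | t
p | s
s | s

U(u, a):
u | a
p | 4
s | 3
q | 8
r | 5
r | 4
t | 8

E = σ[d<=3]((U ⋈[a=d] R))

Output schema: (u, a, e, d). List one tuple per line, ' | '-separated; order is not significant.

Stepwise |·|:
  U → 6
  R → 5
  (U ⋈[a=d] R) → 2
  σ[d<=3]((U ⋈[a=d] R)) → 2

== RESULT ==
u | a | e | d
s | 3 | 3 | 3
s | 3 | 8 | 3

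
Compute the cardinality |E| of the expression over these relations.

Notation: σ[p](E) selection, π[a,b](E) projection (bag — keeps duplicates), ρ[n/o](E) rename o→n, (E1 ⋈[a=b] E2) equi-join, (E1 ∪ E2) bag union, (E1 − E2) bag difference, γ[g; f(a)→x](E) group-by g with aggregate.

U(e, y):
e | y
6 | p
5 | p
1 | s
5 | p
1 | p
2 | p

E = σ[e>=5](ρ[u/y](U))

Per-node cardinality:
  U → 6
  ρ[u/y](U) → 6
  σ[e>=5](ρ[u/y](U)) → 3

|E| = 3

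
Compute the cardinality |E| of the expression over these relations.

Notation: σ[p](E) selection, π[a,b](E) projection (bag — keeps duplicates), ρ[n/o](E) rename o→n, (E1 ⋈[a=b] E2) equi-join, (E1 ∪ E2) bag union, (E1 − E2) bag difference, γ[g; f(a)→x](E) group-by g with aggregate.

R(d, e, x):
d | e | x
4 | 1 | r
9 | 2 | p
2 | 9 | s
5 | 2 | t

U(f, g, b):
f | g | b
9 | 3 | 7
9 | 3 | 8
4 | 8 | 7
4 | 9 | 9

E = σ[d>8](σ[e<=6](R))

Subexpression sizes:
  R → 4
  σ[e<=6](R) → 3
  σ[d>8](σ[e<=6](R)) → 1

|E| = 1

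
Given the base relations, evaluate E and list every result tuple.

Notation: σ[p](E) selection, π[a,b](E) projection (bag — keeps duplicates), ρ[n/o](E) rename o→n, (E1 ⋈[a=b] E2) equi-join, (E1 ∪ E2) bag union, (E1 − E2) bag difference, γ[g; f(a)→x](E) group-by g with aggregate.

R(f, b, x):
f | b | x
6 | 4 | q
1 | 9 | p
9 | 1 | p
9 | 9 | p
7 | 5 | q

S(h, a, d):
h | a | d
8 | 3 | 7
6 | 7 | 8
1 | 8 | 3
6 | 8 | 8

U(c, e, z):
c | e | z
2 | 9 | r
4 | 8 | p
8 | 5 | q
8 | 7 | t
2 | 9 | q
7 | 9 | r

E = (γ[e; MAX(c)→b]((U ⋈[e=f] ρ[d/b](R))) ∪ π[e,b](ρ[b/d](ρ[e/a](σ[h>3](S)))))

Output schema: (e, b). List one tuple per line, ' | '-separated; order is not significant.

Row counts bottom-up:
  U → 6
  R → 5
  ρ[d/b](R) → 5
  (U ⋈[e=f] ρ[d/b](R)) → 7
  γ[e; MAX(c)→b]((U ⋈[e=f] ρ[d/b](R))) → 2
  S → 4
  σ[h>3](S) → 3
  ρ[e/a](σ[h>3](S)) → 3
  ρ[b/d](ρ[e/a](σ[h>3](S))) → 3
  π[e,b](ρ[b/d](ρ[e/a](σ[h>3](S)))) → 3
  (γ[e; MAX(c)→b]((U ⋈[e=f] ρ[d/b](R))) ∪ π[e,b](ρ[b/d](ρ[e/a](σ[h>3](S))))) → 5

== RESULT ==
e | b
3 | 7
7 | 8
7 | 8
8 | 8
9 | 7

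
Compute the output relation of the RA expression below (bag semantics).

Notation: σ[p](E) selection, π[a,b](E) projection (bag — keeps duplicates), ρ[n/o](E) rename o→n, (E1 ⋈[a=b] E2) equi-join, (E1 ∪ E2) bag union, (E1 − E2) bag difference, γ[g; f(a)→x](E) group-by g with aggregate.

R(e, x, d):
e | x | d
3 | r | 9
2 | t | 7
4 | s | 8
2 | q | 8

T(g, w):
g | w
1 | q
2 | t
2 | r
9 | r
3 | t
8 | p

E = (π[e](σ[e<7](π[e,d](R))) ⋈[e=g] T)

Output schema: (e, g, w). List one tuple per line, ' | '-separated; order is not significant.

Row counts bottom-up:
  R → 4
  π[e,d](R) → 4
  σ[e<7](π[e,d](R)) → 4
  π[e](σ[e<7](π[e,d](R))) → 4
  T → 6
  (π[e](σ[e<7](π[e,d](R))) ⋈[e=g] T) → 5

== RESULT ==
e | g | w
2 | 2 | r
2 | 2 | r
2 | 2 | t
2 | 2 | t
3 | 3 | t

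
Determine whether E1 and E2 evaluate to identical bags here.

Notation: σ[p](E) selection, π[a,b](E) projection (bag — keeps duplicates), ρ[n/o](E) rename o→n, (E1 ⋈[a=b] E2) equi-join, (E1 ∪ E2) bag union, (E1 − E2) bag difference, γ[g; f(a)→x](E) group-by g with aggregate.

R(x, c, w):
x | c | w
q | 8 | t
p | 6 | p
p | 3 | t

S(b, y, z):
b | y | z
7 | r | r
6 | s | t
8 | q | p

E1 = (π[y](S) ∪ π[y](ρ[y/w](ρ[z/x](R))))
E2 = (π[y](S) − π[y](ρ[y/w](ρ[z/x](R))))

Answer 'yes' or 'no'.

E1 row counts bottom-up:
  S → 3
  π[y](S) → 3
  R → 3
  ρ[z/x](R) → 3
  ρ[y/w](ρ[z/x](R)) → 3
  π[y](ρ[y/w](ρ[z/x](R))) → 3
  (π[y](S) ∪ π[y](ρ[y/w](ρ[z/x](R)))) → 6
E2 row counts bottom-up:
  S → 3
  π[y](S) → 3
  R → 3
  ρ[z/x](R) → 3
  ρ[y/w](ρ[z/x](R)) → 3
  π[y](ρ[y/w](ρ[z/x](R))) → 3
  (π[y](S) − π[y](ρ[y/w](ρ[z/x](R)))) → 3

E1 result:
y
p
q
r
s
t
t
E2 result:
y
q
r
s
Witness: ('t',) appears 2× in E1 but 0× in E2.

no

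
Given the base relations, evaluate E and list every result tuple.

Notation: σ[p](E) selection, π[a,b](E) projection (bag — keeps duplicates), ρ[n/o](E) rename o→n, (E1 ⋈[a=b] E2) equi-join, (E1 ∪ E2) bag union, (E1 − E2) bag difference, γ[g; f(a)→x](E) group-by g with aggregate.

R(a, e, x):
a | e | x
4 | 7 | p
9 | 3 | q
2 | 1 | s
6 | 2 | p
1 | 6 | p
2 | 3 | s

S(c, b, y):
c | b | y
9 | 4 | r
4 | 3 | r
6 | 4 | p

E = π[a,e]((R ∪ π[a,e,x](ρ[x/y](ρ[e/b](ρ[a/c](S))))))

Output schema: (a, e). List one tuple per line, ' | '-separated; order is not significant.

Per-node cardinality:
  R → 6
  S → 3
  ρ[a/c](S) → 3
  ρ[e/b](ρ[a/c](S)) → 3
  ρ[x/y](ρ[e/b](ρ[a/c](S))) → 3
  π[a,e,x](ρ[x/y](ρ[e/b](ρ[a/c](S)))) → 3
  (R ∪ π[a,e,x](ρ[x/y](ρ[e/b](ρ[a/c](S))))) → 9
  π[a,e]((R ∪ π[a,e,x](ρ[x/y](ρ[e/b](ρ[a/c](S)))))) → 9

== RESULT ==
a | e
1 | 6
2 | 1
2 | 3
4 | 3
4 | 7
6 | 2
6 | 4
9 | 3
9 | 4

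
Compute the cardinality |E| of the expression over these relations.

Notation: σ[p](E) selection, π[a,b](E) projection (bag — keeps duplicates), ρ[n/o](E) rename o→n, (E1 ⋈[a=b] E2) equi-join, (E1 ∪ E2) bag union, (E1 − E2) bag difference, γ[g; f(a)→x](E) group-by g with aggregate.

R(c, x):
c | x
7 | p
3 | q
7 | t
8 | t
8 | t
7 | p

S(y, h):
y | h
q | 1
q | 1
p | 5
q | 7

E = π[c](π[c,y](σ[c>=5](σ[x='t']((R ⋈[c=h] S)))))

Stepwise |·|:
  R → 6
  S → 4
  (R ⋈[c=h] S) → 3
  σ[x='t']((R ⋈[c=h] S)) → 1
  σ[c>=5](σ[x='t']((R ⋈[c=h] S))) → 1
  π[c,y](σ[c>=5](σ[x='t']((R ⋈[c=h] S)))) → 1
  π[c](π[c,y](σ[c>=5](σ[x='t']((R ⋈[c=h] S))))) → 1

|E| = 1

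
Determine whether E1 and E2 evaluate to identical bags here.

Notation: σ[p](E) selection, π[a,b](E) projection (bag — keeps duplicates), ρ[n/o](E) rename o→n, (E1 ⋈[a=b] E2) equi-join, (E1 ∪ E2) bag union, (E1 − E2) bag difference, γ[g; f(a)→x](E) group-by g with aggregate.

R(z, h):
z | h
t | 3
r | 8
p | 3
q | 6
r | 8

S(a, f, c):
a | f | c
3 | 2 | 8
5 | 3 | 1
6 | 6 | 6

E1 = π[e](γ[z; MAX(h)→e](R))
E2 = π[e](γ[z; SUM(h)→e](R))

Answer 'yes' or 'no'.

E1 stepwise |·|:
  R → 5
  γ[z; MAX(h)→e](R) → 4
  π[e](γ[z; MAX(h)→e](R)) → 4
E2 stepwise |·|:
  R → 5
  γ[z; SUM(h)→e](R) → 4
  π[e](γ[z; SUM(h)→e](R)) → 4

E1 result:
e
3
3
6
8
E2 result:
e
3
3
6
16
Witness: (16,) appears 0× in E1 but 1× in E2.

no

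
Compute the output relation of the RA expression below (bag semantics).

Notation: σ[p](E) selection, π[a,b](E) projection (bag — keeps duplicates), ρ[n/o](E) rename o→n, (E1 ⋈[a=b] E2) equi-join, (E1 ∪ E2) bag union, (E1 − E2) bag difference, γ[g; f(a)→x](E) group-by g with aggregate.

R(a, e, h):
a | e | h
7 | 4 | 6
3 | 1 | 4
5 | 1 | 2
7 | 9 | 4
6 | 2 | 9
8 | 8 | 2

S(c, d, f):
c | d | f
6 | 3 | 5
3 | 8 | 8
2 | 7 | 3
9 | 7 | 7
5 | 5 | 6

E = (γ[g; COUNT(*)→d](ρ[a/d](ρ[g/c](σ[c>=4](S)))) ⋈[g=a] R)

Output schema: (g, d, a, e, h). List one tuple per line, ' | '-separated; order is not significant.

Per-node cardinality:
  S → 5
  σ[c>=4](S) → 3
  ρ[g/c](σ[c>=4](S)) → 3
  ρ[a/d](ρ[g/c](σ[c>=4](S))) → 3
  γ[g; COUNT(*)→d](ρ[a/d](ρ[g/c](σ[c>=4](S)))) → 3
  R → 6
  (γ[g; COUNT(*)→d](ρ[a/d](ρ[g/c](σ[c>=4](S)))) ⋈[g=a] R) → 2

== RESULT ==
g | d | a | e | h
5 | 1 | 5 | 1 | 2
6 | 1 | 6 | 2 | 9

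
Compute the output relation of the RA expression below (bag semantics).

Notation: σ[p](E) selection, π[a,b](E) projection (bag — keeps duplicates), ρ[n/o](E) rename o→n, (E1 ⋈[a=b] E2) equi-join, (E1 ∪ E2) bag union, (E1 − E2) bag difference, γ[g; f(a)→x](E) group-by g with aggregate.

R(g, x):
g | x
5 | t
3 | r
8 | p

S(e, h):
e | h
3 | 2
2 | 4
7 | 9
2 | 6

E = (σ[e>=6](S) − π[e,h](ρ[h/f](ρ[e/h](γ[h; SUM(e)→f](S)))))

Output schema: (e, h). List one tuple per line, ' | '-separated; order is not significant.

Per-node cardinality:
  S → 4
  σ[e>=6](S) → 1
  S → 4
  γ[h; SUM(e)→f](S) → 4
  ρ[e/h](γ[h; SUM(e)→f](S)) → 4
  ρ[h/f](ρ[e/h](γ[h; SUM(e)→f](S))) → 4
  π[e,h](ρ[h/f](ρ[e/h](γ[h; SUM(e)→f](S)))) → 4
  (σ[e>=6](S) − π[e,h](ρ[h/f](ρ[e/h](γ[h; SUM(e)→f](S))))) → 1

== RESULT ==
e | h
7 | 9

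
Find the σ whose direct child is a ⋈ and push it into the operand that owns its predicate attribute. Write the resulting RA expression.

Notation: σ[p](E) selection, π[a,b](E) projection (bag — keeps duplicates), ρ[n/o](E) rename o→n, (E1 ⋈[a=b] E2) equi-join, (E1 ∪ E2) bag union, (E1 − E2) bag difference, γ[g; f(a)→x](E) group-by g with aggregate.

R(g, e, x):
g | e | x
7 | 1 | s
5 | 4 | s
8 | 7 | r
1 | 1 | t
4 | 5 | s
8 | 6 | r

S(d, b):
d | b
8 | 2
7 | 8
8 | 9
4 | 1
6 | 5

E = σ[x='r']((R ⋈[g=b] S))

σ filters on x, owned by the left side.
E' = (σ[x='r'](R) ⋈[g=b] S)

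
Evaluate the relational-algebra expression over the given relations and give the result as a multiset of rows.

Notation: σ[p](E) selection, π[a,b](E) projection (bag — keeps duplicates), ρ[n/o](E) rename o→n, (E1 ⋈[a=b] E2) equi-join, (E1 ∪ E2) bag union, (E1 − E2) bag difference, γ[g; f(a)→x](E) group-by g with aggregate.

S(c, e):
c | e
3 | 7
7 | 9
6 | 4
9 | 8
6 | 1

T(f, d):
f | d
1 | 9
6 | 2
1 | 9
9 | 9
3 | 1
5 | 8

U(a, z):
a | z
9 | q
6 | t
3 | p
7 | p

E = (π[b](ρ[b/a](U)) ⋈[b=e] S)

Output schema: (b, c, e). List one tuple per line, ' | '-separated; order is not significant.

Stepwise |·|:
  U → 4
  ρ[b/a](U) → 4
  π[b](ρ[b/a](U)) → 4
  S → 5
  (π[b](ρ[b/a](U)) ⋈[b=e] S) → 2

== RESULT ==
b | c | e
7 | 3 | 7
9 | 7 | 9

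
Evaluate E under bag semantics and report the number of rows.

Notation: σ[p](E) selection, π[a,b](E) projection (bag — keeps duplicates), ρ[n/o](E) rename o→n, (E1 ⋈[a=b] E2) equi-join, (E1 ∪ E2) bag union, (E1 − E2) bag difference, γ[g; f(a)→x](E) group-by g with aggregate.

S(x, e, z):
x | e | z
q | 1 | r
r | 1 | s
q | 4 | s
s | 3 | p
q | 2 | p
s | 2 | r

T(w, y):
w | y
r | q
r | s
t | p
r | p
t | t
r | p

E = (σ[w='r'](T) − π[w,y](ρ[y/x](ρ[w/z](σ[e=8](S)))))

Stepwise |·|:
  T → 6
  σ[w='r'](T) → 4
  S → 6
  σ[e=8](S) → 0
  ρ[w/z](σ[e=8](S)) → 0
  ρ[y/x](ρ[w/z](σ[e=8](S))) → 0
  π[w,y](ρ[y/x](ρ[w/z](σ[e=8](S)))) → 0
  (σ[w='r'](T) − π[w,y](ρ[y/x](ρ[w/z](σ[e=8](S))))) → 4

|E| = 4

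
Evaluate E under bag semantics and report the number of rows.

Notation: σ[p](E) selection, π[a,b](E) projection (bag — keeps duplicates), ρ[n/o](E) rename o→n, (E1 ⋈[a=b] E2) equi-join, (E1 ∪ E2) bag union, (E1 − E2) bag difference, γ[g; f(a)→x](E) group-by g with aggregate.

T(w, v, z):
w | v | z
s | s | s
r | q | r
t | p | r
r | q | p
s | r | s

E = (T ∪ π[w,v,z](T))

Row counts bottom-up:
  T → 5
  T → 5
  π[w,v,z](T) → 5
  (T ∪ π[w,v,z](T)) → 10

|E| = 10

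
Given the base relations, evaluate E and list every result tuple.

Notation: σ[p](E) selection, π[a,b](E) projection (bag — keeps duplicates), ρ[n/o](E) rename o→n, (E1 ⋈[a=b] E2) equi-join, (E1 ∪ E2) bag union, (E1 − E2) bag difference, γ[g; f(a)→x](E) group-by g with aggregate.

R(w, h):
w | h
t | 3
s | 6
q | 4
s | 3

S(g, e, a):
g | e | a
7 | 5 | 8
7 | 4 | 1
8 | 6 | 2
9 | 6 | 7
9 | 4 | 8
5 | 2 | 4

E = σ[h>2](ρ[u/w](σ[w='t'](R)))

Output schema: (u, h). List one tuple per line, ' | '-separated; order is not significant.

Per-node cardinality:
  R → 4
  σ[w='t'](R) → 1
  ρ[u/w](σ[w='t'](R)) → 1
  σ[h>2](ρ[u/w](σ[w='t'](R))) → 1

== RESULT ==
u | h
t | 3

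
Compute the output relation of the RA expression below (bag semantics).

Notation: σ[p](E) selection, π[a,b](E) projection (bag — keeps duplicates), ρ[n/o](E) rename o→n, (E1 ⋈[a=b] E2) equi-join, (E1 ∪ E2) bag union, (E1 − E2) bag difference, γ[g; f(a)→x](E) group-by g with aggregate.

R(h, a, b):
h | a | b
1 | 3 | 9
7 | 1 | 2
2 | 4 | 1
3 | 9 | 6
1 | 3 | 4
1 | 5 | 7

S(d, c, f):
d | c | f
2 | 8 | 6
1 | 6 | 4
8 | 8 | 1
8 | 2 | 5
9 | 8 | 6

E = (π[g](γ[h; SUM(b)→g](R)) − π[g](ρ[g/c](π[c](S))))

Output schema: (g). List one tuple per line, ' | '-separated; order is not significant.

Row counts bottom-up:
  R → 6
  γ[h; SUM(b)→g](R) → 4
  π[g](γ[h; SUM(b)→g](R)) → 4
  S → 5
  π[c](S) → 5
  ρ[g/c](π[c](S)) → 5
  π[g](ρ[g/c](π[c](S))) → 5
  (π[g](γ[h; SUM(b)→g](R)) − π[g](ρ[g/c](π[c](S)))) → 2

== RESULT ==
g
1
20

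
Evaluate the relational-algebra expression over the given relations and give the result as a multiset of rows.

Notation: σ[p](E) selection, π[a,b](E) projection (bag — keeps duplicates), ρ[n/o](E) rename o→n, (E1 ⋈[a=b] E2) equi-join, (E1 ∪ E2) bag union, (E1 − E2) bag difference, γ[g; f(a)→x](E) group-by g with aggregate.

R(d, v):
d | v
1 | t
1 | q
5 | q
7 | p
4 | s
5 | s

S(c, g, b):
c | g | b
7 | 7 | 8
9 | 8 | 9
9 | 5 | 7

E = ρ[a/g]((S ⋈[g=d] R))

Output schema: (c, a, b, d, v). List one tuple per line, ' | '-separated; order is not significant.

Row counts bottom-up:
  S → 3
  R → 6
  (S ⋈[g=d] R) → 3
  ρ[a/g]((S ⋈[g=d] R)) → 3

== RESULT ==
c | a | b | d | v
7 | 7 | 8 | 7 | p
9 | 5 | 7 | 5 | q
9 | 5 | 7 | 5 | s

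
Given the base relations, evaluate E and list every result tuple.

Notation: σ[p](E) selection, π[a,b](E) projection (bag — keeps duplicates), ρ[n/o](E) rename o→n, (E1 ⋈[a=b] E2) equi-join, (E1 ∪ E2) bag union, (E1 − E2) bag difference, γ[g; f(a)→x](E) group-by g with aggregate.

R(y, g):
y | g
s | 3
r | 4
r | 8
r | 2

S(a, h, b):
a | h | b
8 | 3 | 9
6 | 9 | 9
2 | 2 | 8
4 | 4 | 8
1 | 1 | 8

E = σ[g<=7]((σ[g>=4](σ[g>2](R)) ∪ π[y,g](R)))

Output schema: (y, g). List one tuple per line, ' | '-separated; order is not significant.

Subexpression sizes:
  R → 4
  σ[g>2](R) → 3
  σ[g>=4](σ[g>2](R)) → 2
  R → 4
  π[y,g](R) → 4
  (σ[g>=4](σ[g>2](R)) ∪ π[y,g](R)) → 6
  σ[g<=7]((σ[g>=4](σ[g>2](R)) ∪ π[y,g](R))) → 4

== RESULT ==
y | g
r | 2
r | 4
r | 4
s | 3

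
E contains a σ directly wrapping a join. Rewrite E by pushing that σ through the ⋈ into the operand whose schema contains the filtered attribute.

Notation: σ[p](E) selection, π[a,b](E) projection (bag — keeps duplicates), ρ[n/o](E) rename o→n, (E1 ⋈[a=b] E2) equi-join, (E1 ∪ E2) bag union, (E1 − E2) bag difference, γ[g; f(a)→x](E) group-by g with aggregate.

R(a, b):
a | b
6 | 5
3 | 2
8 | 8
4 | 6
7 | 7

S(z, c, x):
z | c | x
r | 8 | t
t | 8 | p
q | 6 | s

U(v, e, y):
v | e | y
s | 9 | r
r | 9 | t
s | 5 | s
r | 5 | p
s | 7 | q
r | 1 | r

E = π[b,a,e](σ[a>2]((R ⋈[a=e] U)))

σ filters on a, owned by the left side.
E' = π[b,a,e]((σ[a>2](R) ⋈[a=e] U))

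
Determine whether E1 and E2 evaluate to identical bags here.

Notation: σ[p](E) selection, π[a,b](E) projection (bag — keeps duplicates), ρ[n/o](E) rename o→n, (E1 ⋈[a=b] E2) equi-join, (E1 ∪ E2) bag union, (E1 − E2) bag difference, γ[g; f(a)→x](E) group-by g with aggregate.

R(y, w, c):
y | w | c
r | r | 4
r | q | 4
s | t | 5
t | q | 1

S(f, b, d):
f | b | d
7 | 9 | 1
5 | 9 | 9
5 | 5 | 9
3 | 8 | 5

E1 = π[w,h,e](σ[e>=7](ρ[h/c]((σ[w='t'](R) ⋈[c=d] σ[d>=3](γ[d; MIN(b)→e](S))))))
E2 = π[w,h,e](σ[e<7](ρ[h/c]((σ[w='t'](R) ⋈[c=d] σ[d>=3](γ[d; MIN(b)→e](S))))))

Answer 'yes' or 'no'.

E1 stepwise |·|:
  R → 4
  σ[w='t'](R) → 1
  S → 4
  γ[d; MIN(b)→e](S) → 3
  σ[d>=3](γ[d; MIN(b)→e](S)) → 2
  (σ[w='t'](R) ⋈[c=d] σ[d>=3](γ[d; MIN(b)→e](S))) → 1
  ρ[h/c]((σ[w='t'](R) ⋈[c=d] σ[d>=3](γ[d; MIN(b)→e](S)))) → 1
  σ[e>=7](ρ[h/c]((σ[w='t'](R) ⋈[c=d] σ[d>=3](γ[d; MIN(b)→e](S))))) → 1
  π[w,h,e](σ[e>=7](ρ[h/c]((σ[w='t'](R) ⋈[c=d] σ[d>=3](γ[d; MIN(b)→e](S)))))) → 1
E2 stepwise |·|:
  R → 4
  σ[w='t'](R) → 1
  S → 4
  γ[d; MIN(b)→e](S) → 3
  σ[d>=3](γ[d; MIN(b)→e](S)) → 2
  (σ[w='t'](R) ⋈[c=d] σ[d>=3](γ[d; MIN(b)→e](S))) → 1
  ρ[h/c]((σ[w='t'](R) ⋈[c=d] σ[d>=3](γ[d; MIN(b)→e](S)))) → 1
  σ[e<7](ρ[h/c]((σ[w='t'](R) ⋈[c=d] σ[d>=3](γ[d; MIN(b)→e](S))))) → 0
  π[w,h,e](σ[e<7](ρ[h/c]((σ[w='t'](R) ⋈[c=d] σ[d>=3](γ[d; MIN(b)→e](S)))))) → 0

E1 result:
w | h | e
t | 5 | 8
E2 result:
w | h | e
(0 rows)
Witness: ('t', 5, 8) appears 1× in E1 but 0× in E2.

no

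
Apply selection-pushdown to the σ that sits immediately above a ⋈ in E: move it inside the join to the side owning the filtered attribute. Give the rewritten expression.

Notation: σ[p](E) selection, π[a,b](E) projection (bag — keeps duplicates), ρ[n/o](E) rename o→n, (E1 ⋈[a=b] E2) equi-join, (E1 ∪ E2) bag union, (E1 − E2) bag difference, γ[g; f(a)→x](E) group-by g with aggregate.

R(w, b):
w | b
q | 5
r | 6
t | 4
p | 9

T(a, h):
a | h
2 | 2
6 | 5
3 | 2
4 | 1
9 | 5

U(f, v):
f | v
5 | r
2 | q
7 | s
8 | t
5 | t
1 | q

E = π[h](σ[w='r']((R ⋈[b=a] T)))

σ filters on w, owned by the left side.
E' = π[h]((σ[w='r'](R) ⋈[b=a] T))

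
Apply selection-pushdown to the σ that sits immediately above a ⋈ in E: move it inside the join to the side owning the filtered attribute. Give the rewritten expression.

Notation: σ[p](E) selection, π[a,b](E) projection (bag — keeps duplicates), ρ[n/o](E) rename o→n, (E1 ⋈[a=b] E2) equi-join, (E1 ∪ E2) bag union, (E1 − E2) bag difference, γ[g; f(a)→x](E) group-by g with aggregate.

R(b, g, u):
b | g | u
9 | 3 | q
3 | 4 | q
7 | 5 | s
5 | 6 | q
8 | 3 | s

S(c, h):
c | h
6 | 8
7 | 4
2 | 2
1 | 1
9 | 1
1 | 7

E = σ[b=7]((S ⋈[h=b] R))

σ filters on b, owned by the right side.
E' = (S ⋈[h=b] σ[b=7](R))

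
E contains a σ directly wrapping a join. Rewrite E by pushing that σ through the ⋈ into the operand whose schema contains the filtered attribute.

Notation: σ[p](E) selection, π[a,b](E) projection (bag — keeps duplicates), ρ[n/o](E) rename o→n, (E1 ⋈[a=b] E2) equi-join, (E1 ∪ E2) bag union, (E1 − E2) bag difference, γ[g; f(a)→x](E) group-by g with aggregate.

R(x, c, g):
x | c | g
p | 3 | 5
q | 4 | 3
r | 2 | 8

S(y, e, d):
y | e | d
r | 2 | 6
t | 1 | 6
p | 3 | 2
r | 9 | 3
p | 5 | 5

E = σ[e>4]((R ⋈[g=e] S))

σ filters on e, owned by the right side.
E' = (R ⋈[g=e] σ[e>4](S))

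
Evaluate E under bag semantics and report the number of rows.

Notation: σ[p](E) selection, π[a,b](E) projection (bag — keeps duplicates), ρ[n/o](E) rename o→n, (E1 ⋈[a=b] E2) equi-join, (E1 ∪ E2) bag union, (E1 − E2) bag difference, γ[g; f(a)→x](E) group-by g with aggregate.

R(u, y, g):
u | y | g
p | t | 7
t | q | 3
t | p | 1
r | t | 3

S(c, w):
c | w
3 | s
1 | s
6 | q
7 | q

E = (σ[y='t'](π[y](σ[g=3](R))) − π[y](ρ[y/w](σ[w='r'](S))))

Subexpression sizes:
  R → 4
  σ[g=3](R) → 2
  π[y](σ[g=3](R)) → 2
  σ[y='t'](π[y](σ[g=3](R))) → 1
  S → 4
  σ[w='r'](S) → 0
  ρ[y/w](σ[w='r'](S)) → 0
  π[y](ρ[y/w](σ[w='r'](S))) → 0
  (σ[y='t'](π[y](σ[g=3](R))) − π[y](ρ[y/w](σ[w='r'](S)))) → 1

|E| = 1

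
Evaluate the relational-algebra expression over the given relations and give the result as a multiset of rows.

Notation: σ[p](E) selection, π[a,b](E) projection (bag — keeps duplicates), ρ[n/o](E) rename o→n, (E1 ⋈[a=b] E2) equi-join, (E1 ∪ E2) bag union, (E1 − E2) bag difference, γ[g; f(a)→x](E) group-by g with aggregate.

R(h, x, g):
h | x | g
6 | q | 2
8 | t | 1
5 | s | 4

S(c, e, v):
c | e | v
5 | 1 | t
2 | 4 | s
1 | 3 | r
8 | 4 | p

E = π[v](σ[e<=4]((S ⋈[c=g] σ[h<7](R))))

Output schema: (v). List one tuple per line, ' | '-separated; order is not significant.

Row counts bottom-up:
  S → 4
  R → 3
  σ[h<7](R) → 2
  (S ⋈[c=g] σ[h<7](R)) → 1
  σ[e<=4]((S ⋈[c=g] σ[h<7](R))) → 1
  π[v](σ[e<=4]((S ⋈[c=g] σ[h<7](R)))) → 1

== RESULT ==
v
s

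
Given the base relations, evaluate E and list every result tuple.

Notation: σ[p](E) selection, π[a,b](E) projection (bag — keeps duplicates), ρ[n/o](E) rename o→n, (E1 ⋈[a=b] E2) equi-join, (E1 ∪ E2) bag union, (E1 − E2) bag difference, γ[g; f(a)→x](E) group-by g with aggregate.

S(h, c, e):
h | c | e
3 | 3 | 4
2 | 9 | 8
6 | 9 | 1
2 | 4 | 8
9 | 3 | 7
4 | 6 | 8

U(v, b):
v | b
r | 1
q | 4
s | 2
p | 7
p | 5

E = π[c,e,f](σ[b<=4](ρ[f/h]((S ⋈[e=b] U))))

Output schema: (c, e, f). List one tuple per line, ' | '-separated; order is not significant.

Per-node cardinality:
  S → 6
  U → 5
  (S ⋈[e=b] U) → 3
  ρ[f/h]((S ⋈[e=b] U)) → 3
  σ[b<=4](ρ[f/h]((S ⋈[e=b] U))) → 2
  π[c,e,f](σ[b<=4](ρ[f/h]((S ⋈[e=b] U)))) → 2

== RESULT ==
c | e | f
3 | 4 | 3
9 | 1 | 6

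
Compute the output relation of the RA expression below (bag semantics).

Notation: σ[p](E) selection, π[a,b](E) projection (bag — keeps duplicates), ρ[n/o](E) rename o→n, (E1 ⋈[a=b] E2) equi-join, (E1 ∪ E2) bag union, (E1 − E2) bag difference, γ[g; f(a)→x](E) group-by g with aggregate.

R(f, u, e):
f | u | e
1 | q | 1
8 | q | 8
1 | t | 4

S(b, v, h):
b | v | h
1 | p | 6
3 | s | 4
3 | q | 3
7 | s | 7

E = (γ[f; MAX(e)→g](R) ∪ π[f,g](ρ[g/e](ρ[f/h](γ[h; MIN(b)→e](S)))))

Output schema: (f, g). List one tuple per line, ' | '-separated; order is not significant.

Stepwise |·|:
  R → 3
  γ[f; MAX(e)→g](R) → 2
  S → 4
  γ[h; MIN(b)→e](S) → 4
  ρ[f/h](γ[h; MIN(b)→e](S)) → 4
  ρ[g/e](ρ[f/h](γ[h; MIN(b)→e](S))) → 4
  π[f,g](ρ[g/e](ρ[f/h](γ[h; MIN(b)→e](S)))) → 4
  (γ[f; MAX(e)→g](R) ∪ π[f,g](ρ[g/e](ρ[f/h](γ[h; MIN(b)→e](S))))) → 6

== RESULT ==
f | g
1 | 4
3 | 3
4 | 3
6 | 1
7 | 7
8 | 8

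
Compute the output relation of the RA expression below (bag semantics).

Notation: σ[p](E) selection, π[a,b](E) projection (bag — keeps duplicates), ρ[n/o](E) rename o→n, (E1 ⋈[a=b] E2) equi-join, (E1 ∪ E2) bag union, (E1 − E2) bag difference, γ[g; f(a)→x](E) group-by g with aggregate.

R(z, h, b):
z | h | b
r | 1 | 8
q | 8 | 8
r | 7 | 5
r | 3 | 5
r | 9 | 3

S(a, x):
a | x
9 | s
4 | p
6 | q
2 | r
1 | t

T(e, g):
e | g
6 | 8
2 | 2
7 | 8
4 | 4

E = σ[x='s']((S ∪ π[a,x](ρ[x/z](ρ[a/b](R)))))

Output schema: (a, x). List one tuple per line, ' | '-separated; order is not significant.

Row counts bottom-up:
  S → 5
  R → 5
  ρ[a/b](R) → 5
  ρ[x/z](ρ[a/b](R)) → 5
  π[a,x](ρ[x/z](ρ[a/b](R))) → 5
  (S ∪ π[a,x](ρ[x/z](ρ[a/b](R)))) → 10
  σ[x='s']((S ∪ π[a,x](ρ[x/z](ρ[a/b](R))))) → 1

== RESULT ==
a | x
9 | s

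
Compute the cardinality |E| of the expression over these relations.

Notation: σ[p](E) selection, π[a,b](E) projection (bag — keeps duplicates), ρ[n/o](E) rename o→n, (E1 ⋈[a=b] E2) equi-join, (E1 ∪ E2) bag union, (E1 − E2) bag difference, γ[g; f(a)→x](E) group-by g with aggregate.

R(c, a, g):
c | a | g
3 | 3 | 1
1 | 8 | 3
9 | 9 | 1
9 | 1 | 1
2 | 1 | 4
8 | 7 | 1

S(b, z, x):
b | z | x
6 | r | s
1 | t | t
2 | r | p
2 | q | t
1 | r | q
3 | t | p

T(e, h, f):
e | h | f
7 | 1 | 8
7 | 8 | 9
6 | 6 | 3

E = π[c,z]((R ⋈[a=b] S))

Per-node cardinality:
  R → 6
  S → 6
  (R ⋈[a=b] S) → 5
  π[c,z]((R ⋈[a=b] S)) → 5

|E| = 5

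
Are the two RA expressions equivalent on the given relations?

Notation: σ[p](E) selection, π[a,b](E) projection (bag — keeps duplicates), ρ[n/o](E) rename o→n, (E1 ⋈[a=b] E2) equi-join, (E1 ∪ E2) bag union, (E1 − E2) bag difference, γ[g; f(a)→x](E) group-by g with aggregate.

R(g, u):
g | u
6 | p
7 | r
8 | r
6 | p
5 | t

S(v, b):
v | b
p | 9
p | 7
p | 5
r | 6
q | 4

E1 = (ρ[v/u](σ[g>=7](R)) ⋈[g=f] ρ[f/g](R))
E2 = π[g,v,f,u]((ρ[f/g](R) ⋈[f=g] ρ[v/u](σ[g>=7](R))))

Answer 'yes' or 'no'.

E1 stepwise |·|:
  R → 5
  σ[g>=7](R) → 2
  ρ[v/u](σ[g>=7](R)) → 2
  R → 5
  ρ[f/g](R) → 5
  (ρ[v/u](σ[g>=7](R)) ⋈[g=f] ρ[f/g](R)) → 2
E2 stepwise |·|:
  R → 5
  ρ[f/g](R) → 5
  R → 5
  σ[g>=7](R) → 2
  ρ[v/u](σ[g>=7](R)) → 2
  (ρ[f/g](R) ⋈[f=g] ρ[v/u](σ[g>=7](R))) → 2
  π[g,v,f,u]((ρ[f/g](R) ⋈[f=g] ρ[v/u](σ[g>=7](R)))) → 2

E1 and E2 produce the same multiset:
g | v | f | u
7 | r | 7 | r
8 | r | 8 | r

yes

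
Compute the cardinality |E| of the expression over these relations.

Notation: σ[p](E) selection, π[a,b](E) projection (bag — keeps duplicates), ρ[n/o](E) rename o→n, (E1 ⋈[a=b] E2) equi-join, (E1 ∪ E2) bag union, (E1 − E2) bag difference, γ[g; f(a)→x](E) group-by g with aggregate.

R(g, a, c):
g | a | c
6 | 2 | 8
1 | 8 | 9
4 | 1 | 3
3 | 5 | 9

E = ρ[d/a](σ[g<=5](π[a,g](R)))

Per-node cardinality:
  R → 4
  π[a,g](R) → 4
  σ[g<=5](π[a,g](R)) → 3
  ρ[d/a](σ[g<=5](π[a,g](R))) → 3

|E| = 3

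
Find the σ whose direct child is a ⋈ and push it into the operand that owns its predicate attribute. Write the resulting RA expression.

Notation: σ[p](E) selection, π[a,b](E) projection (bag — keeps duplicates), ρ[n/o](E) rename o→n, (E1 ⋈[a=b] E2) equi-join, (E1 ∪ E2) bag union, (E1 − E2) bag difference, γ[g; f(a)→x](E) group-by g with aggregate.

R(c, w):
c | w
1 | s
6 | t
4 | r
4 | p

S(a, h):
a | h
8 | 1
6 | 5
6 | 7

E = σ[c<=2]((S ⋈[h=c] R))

σ filters on c, owned by the right side.
E' = (S ⋈[h=c] σ[c<=2](R))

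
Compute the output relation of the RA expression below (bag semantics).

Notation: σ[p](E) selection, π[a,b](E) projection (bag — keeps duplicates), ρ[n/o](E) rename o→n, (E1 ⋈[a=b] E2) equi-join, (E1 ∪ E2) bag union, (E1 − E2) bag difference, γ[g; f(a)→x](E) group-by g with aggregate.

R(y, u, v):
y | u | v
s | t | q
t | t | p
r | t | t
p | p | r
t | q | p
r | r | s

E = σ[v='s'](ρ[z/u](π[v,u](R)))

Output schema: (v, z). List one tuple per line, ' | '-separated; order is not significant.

Per-node cardinality:
  R → 6
  π[v,u](R) → 6
  ρ[z/u](π[v,u](R)) → 6
  σ[v='s'](ρ[z/u](π[v,u](R))) → 1

== RESULT ==
v | z
s | r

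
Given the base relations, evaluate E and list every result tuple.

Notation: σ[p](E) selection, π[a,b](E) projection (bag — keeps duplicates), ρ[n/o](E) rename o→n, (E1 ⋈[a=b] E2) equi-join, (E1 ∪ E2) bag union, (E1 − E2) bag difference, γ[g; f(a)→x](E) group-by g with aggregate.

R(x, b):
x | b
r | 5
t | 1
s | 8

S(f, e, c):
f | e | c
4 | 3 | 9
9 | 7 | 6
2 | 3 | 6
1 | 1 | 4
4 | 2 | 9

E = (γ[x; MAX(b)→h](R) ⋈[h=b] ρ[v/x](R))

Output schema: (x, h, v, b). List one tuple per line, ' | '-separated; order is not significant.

Stepwise |·|:
  R → 3
  γ[x; MAX(b)→h](R) → 3
  R → 3
  ρ[v/x](R) → 3
  (γ[x; MAX(b)→h](R) ⋈[h=b] ρ[v/x](R)) → 3

== RESULT ==
x | h | v | b
r | 5 | r | 5
s | 8 | s | 8
t | 1 | t | 1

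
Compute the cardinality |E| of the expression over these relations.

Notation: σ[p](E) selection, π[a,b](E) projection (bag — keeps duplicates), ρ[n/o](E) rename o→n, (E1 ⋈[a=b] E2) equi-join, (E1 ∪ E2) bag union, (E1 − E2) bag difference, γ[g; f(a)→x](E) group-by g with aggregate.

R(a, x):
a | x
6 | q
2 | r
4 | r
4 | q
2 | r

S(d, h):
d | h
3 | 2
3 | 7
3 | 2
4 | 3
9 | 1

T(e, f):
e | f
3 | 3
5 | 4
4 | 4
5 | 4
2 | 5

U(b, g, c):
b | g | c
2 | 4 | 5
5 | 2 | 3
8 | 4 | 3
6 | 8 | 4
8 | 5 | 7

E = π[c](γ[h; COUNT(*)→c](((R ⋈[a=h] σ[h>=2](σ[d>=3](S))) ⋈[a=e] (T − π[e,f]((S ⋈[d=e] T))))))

Subexpression sizes:
  R → 5
  S → 5
  σ[d>=3](S) → 5
  σ[h>=2](σ[d>=3](S)) → 4
  (R ⋈[a=h] σ[h>=2](σ[d>=3](S))) → 4
  T → 5
  S → 5
  T → 5
  (S ⋈[d=e] T) → 4
  π[e,f]((S ⋈[d=e] T)) → 4
  (T − π[e,f]((S ⋈[d=e] T))) → 3
  ((R ⋈[a=h] σ[h>=2](σ[d>=3](S))) ⋈[a=e] (T − π[e,f]((S ⋈[d=e] T)))) → 4
  γ[h; COUNT(*)→c](((R ⋈[a=h] σ[h>=2](σ[d>=3](S))) ⋈[a=e] (T − π[e,f]((S ⋈[d=e] T))))) → 1
  π[c](γ[h; COUNT(*)→c](((R ⋈[a=h] σ[h>=2](σ[d>=3](S))) ⋈[a=e] (T − π[e,f]((S ⋈[d=e] T)))))) → 1

|E| = 1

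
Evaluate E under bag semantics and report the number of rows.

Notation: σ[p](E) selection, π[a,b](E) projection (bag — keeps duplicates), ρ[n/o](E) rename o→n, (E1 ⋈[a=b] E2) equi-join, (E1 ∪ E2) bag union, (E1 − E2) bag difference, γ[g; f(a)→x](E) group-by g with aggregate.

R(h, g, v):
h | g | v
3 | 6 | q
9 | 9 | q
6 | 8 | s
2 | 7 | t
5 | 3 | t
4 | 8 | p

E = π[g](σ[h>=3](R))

Row counts bottom-up:
  R → 6
  σ[h>=3](R) → 5
  π[g](σ[h>=3](R)) → 5

|E| = 5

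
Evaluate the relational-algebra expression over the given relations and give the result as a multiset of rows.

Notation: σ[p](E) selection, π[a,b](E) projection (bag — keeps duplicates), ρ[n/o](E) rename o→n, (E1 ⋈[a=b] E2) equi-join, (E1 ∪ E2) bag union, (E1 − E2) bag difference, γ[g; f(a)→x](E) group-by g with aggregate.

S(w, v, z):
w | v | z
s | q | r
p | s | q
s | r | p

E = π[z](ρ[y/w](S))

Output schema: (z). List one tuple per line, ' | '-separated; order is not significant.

Subexpression sizes:
  S → 3
  ρ[y/w](S) → 3
  π[z](ρ[y/w](S)) → 3

== RESULT ==
z
p
q
r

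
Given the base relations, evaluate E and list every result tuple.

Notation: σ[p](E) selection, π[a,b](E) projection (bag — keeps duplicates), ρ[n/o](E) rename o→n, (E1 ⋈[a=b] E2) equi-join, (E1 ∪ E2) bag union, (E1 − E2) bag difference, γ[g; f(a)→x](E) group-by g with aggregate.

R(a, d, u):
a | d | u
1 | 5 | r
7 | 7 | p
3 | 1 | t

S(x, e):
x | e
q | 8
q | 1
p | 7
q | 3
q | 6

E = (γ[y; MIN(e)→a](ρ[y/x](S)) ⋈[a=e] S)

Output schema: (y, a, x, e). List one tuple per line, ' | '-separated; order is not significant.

Subexpression sizes:
  S → 5
  ρ[y/x](S) → 5
  γ[y; MIN(e)→a](ρ[y/x](S)) → 2
  S → 5
  (γ[y; MIN(e)→a](ρ[y/x](S)) ⋈[a=e] S) → 2

== RESULT ==
y | a | x | e
p | 7 | p | 7
q | 1 | q | 1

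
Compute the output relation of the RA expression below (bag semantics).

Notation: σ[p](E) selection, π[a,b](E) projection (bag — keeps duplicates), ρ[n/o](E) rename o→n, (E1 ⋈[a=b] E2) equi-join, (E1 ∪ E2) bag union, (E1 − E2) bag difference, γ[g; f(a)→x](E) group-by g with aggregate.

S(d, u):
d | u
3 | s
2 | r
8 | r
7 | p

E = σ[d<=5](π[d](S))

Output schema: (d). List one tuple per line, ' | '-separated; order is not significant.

Per-node cardinality:
  S → 4
  π[d](S) → 4
  σ[d<=5](π[d](S)) → 2

== RESULT ==
d
2
3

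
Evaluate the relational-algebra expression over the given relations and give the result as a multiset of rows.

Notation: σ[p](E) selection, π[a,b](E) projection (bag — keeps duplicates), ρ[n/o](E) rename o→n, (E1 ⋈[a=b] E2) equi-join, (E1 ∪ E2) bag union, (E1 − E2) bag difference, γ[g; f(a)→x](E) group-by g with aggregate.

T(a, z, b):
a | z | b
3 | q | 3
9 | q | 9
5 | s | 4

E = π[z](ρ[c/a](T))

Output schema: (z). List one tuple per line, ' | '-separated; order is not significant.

Subexpression sizes:
  T → 3
  ρ[c/a](T) → 3
  π[z](ρ[c/a](T)) → 3

== RESULT ==
z
q
q
s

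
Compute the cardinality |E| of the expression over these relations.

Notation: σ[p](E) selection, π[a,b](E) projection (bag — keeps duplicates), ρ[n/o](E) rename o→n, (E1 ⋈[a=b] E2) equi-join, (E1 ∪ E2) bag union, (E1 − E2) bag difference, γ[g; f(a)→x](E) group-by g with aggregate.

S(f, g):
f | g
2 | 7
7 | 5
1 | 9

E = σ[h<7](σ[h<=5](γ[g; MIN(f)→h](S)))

Per-node cardinality:
  S → 3
  γ[g; MIN(f)→h](S) → 3
  σ[h<=5](γ[g; MIN(f)→h](S)) → 2
  σ[h<7](σ[h<=5](γ[g; MIN(f)→h](S))) → 2

|E| = 2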